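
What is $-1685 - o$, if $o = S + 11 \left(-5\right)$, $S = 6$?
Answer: $-1636$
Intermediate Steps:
$o = -49$ ($o = 6 + 11 \left(-5\right) = 6 - 55 = -49$)
$-1685 - o = -1685 - -49 = -1685 + 49 = -1636$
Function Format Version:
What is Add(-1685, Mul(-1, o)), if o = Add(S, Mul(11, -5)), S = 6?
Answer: -1636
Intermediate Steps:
o = -49 (o = Add(6, Mul(11, -5)) = Add(6, -55) = -49)
Add(-1685, Mul(-1, o)) = Add(-1685, Mul(-1, -49)) = Add(-1685, 49) = -1636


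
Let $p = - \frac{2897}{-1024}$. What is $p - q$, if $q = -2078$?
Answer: $\frac{2130769}{1024} \approx 2080.8$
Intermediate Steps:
$p = \frac{2897}{1024}$ ($p = \left(-2897\right) \left(- \frac{1}{1024}\right) = \frac{2897}{1024} \approx 2.8291$)
$p - q = \frac{2897}{1024} - -2078 = \frac{2897}{1024} + 2078 = \frac{2130769}{1024}$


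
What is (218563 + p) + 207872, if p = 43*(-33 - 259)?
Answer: 413879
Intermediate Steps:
p = -12556 (p = 43*(-292) = -12556)
(218563 + p) + 207872 = (218563 - 12556) + 207872 = 206007 + 207872 = 413879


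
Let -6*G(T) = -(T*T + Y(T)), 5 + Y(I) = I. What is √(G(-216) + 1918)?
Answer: √347658/6 ≈ 98.271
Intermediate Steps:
Y(I) = -5 + I
G(T) = -⅚ + T/6 + T²/6 (G(T) = -(-1)*(T*T + (-5 + T))/6 = -(-1)*(T² + (-5 + T))/6 = -(-1)*(-5 + T + T²)/6 = -(5 - T - T²)/6 = -⅚ + T/6 + T²/6)
√(G(-216) + 1918) = √((-⅚ + (⅙)*(-216) + (⅙)*(-216)²) + 1918) = √((-⅚ - 36 + (⅙)*46656) + 1918) = √((-⅚ - 36 + 7776) + 1918) = √(46435/6 + 1918) = √(57943/6) = √347658/6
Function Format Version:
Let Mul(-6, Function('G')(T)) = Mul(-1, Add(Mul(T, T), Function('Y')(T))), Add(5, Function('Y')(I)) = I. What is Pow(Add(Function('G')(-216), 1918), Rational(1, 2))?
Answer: Mul(Rational(1, 6), Pow(347658, Rational(1, 2))) ≈ 98.271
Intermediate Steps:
Function('Y')(I) = Add(-5, I)
Function('G')(T) = Add(Rational(-5, 6), Mul(Rational(1, 6), T), Mul(Rational(1, 6), Pow(T, 2))) (Function('G')(T) = Mul(Rational(-1, 6), Mul(-1, Add(Mul(T, T), Add(-5, T)))) = Mul(Rational(-1, 6), Mul(-1, Add(Pow(T, 2), Add(-5, T)))) = Mul(Rational(-1, 6), Mul(-1, Add(-5, T, Pow(T, 2)))) = Mul(Rational(-1, 6), Add(5, Mul(-1, T), Mul(-1, Pow(T, 2)))) = Add(Rational(-5, 6), Mul(Rational(1, 6), T), Mul(Rational(1, 6), Pow(T, 2))))
Pow(Add(Function('G')(-216), 1918), Rational(1, 2)) = Pow(Add(Add(Rational(-5, 6), Mul(Rational(1, 6), -216), Mul(Rational(1, 6), Pow(-216, 2))), 1918), Rational(1, 2)) = Pow(Add(Add(Rational(-5, 6), -36, Mul(Rational(1, 6), 46656)), 1918), Rational(1, 2)) = Pow(Add(Add(Rational(-5, 6), -36, 7776), 1918), Rational(1, 2)) = Pow(Add(Rational(46435, 6), 1918), Rational(1, 2)) = Pow(Rational(57943, 6), Rational(1, 2)) = Mul(Rational(1, 6), Pow(347658, Rational(1, 2)))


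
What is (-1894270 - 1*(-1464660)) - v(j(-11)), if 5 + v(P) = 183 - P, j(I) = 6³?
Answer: -429572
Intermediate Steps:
j(I) = 216
v(P) = 178 - P (v(P) = -5 + (183 - P) = 178 - P)
(-1894270 - 1*(-1464660)) - v(j(-11)) = (-1894270 - 1*(-1464660)) - (178 - 1*216) = (-1894270 + 1464660) - (178 - 216) = -429610 - 1*(-38) = -429610 + 38 = -429572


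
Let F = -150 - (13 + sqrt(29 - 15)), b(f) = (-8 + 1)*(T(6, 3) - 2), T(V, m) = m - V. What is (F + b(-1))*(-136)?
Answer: 17408 + 136*sqrt(14) ≈ 17917.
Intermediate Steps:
b(f) = 35 (b(f) = (-8 + 1)*((3 - 1*6) - 2) = -7*((3 - 6) - 2) = -7*(-3 - 2) = -7*(-5) = 35)
F = -163 - sqrt(14) (F = -150 - (13 + sqrt(14)) = -150 + (-13 - sqrt(14)) = -163 - sqrt(14) ≈ -166.74)
(F + b(-1))*(-136) = ((-163 - sqrt(14)) + 35)*(-136) = (-128 - sqrt(14))*(-136) = 17408 + 136*sqrt(14)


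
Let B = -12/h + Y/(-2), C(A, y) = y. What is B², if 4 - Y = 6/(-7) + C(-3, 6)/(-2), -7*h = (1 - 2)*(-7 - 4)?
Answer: 326041/23716 ≈ 13.748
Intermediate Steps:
h = -11/7 (h = -(1 - 2)*(-7 - 4)/7 = -(-1)*(-11)/7 = -⅐*11 = -11/7 ≈ -1.5714)
Y = 55/7 (Y = 4 - (6/(-7) + 6/(-2)) = 4 - (6*(-⅐) + 6*(-½)) = 4 - (-6/7 - 3) = 4 - 1*(-27/7) = 4 + 27/7 = 55/7 ≈ 7.8571)
B = 571/154 (B = -12/(-11/7) + (55/7)/(-2) = -12*(-7/11) + (55/7)*(-½) = 84/11 - 55/14 = 571/154 ≈ 3.7078)
B² = (571/154)² = 326041/23716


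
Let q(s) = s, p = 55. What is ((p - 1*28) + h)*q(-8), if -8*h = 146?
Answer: -70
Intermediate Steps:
h = -73/4 (h = -1/8*146 = -73/4 ≈ -18.250)
((p - 1*28) + h)*q(-8) = ((55 - 1*28) - 73/4)*(-8) = ((55 - 28) - 73/4)*(-8) = (27 - 73/4)*(-8) = (35/4)*(-8) = -70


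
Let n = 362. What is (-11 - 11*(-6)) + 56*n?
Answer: 20327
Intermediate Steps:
(-11 - 11*(-6)) + 56*n = (-11 - 11*(-6)) + 56*362 = (-11 + 66) + 20272 = 55 + 20272 = 20327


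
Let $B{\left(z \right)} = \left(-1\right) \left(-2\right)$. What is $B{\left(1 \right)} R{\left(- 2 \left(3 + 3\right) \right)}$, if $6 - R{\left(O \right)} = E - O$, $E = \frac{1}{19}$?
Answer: $- \frac{230}{19} \approx -12.105$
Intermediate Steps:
$E = \frac{1}{19} \approx 0.052632$
$B{\left(z \right)} = 2$
$R{\left(O \right)} = \frac{113}{19} + O$ ($R{\left(O \right)} = 6 - \left(\frac{1}{19} - O\right) = 6 + \left(- \frac{1}{19} + O\right) = \frac{113}{19} + O$)
$B{\left(1 \right)} R{\left(- 2 \left(3 + 3\right) \right)} = 2 \left(\frac{113}{19} - 2 \left(3 + 3\right)\right) = 2 \left(\frac{113}{19} - 12\right) = 2 \left(- \frac{115}{19}\right) = - \frac{230}{19}$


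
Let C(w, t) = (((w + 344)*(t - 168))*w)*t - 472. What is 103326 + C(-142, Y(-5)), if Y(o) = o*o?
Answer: 102648154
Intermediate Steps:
Y(o) = o²
C(w, t) = -472 + t*w*(-168 + t)*(344 + w) (C(w, t) = (((344 + w)*(-168 + t))*w)*t - 472 = (((-168 + t)*(344 + w))*w)*t - 472 = (w*(-168 + t)*(344 + w))*t - 472 = t*w*(-168 + t)*(344 + w) - 472 = -472 + t*w*(-168 + t)*(344 + w))
103326 + C(-142, Y(-5)) = 103326 + (-472 + ((-5)²)²*(-142)² - 57792*(-5)²*(-142) - 168*(-5)²*(-142)² + 344*(-142)*((-5)²)²) = 103326 + (-472 + 25²*20164 - 57792*25*(-142) - 168*25*20164 + 344*(-142)*25²) = 103326 + (-472 + 625*20164 + 205161600 - 84688800 + 344*(-142)*625) = 103326 + (-472 + 12602500 + 205161600 - 84688800 - 30530000) = 103326 + 102544828 = 102648154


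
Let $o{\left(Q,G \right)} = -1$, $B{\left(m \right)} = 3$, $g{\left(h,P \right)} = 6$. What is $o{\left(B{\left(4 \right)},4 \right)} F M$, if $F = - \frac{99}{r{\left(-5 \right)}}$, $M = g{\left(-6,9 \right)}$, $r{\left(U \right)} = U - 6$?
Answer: $-54$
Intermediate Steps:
$r{\left(U \right)} = -6 + U$ ($r{\left(U \right)} = U - 6 = -6 + U$)
$M = 6$
$F = 9$ ($F = - \frac{99}{-6 - 5} = - \frac{99}{-11} = \left(-99\right) \left(- \frac{1}{11}\right) = 9$)
$o{\left(B{\left(4 \right)},4 \right)} F M = \left(-1\right) 9 \cdot 6 = \left(-9\right) 6 = -54$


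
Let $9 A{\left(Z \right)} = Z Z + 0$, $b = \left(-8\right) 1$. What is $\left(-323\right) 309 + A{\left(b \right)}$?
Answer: $- \frac{898199}{9} \approx -99800.0$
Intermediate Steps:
$b = -8$
$A{\left(Z \right)} = \frac{Z^{2}}{9}$ ($A{\left(Z \right)} = \frac{Z Z + 0}{9} = \frac{Z^{2} + 0}{9} = \frac{Z^{2}}{9}$)
$\left(-323\right) 309 + A{\left(b \right)} = \left(-323\right) 309 + \frac{\left(-8\right)^{2}}{9} = -99807 + \frac{1}{9} \cdot 64 = -99807 + \frac{64}{9} = - \frac{898199}{9}$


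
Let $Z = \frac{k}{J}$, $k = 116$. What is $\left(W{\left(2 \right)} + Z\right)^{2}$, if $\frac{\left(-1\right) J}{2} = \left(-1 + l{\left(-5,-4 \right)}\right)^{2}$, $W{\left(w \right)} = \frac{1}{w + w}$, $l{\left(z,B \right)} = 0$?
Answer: $\frac{53361}{16} \approx 3335.1$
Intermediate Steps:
$W{\left(w \right)} = \frac{1}{2 w}$
$J = -2$ ($J = - 2 \left(-1 + 0\right)^{2} = - 2 \left(-1\right)^{2} = \left(-2\right) 1 = -2$)
$Z = -58$ ($Z = \frac{116}{-2} = 116 \left(- \frac{1}{2}\right) = -58$)
$\left(W{\left(2 \right)} + Z\right)^{2} = \left(\frac{1}{2 \cdot 2} - 58\right)^{2} = \left(\frac{1}{2} \cdot \frac{1}{2} - 58\right)^{2} = \left(\frac{1}{4} - 58\right)^{2} = \left(- \frac{231}{4}\right)^{2} = \frac{53361}{16}$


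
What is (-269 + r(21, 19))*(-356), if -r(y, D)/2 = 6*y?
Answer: 185476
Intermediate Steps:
r(y, D) = -12*y
(-269 + r(21, 19))*(-356) = (-269 - 12*21)*(-356) = (-269 - 252)*(-356) = -521*(-356) = 185476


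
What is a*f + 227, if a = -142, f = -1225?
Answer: 174177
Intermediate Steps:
a*f + 227 = -142*(-1225) + 227 = 173950 + 227 = 174177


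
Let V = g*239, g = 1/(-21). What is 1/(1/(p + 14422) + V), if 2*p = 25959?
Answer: -164409/1871125 ≈ -0.087866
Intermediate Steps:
p = 25959/2 (p = (1/2)*25959 = 25959/2 ≈ 12980.)
g = -1/21 ≈ -0.047619
V = -239/21 (V = -1/21*239 = -239/21 ≈ -11.381)
1/(1/(p + 14422) + V) = 1/(1/(25959/2 + 14422) - 239/21) = 1/(1/(54803/2) - 239/21) = 1/(2/54803 - 239/21) = 1/(-1871125/164409) = -164409/1871125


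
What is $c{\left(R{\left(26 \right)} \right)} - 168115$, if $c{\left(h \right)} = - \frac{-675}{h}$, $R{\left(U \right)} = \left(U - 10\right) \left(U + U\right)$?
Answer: $- \frac{139871005}{832} \approx -1.6811 \cdot 10^{5}$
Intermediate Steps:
$R{\left(U \right)} = 2 U \left(-10 + U\right)$ ($R{\left(U \right)} = \left(-10 + U\right) 2 U = 2 U \left(-10 + U\right)$)
$c{\left(h \right)} = \frac{675}{h}$
$c{\left(R{\left(26 \right)} \right)} - 168115 = \frac{675}{2 \cdot 26 \left(-10 + 26\right)} - 168115 = \frac{675}{2 \cdot 26 \cdot 16} - 168115 = \frac{675}{832} - 168115 = - \frac{139871005}{832}$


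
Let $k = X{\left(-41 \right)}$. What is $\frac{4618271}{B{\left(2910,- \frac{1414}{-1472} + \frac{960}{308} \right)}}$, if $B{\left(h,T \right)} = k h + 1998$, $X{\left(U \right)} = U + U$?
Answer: $- \frac{4618271}{236622} \approx -19.518$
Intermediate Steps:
$X{\left(U \right)} = 2 U$
$k = -82$ ($k = 2 \left(-41\right) = -82$)
$B{\left(h,T \right)} = 1998 - 82 h$ ($B{\left(h,T \right)} = - 82 h + 1998 = 1998 - 82 h$)
$\frac{4618271}{B{\left(2910,- \frac{1414}{-1472} + \frac{960}{308} \right)}} = \frac{4618271}{1998 - 238620} = \frac{4618271}{-236622} = 4618271 \left(- \frac{1}{236622}\right) = - \frac{4618271}{236622}$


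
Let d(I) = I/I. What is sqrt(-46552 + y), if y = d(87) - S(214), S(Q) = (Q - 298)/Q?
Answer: 51*I*sqrt(204905)/107 ≈ 215.76*I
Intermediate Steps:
d(I) = 1
S(Q) = (-298 + Q)/Q
y = 149/107 (y = 1 - (-298 + 214)/214 = 1 - (-84)/214 = 1 - 1*(-42/107) = 1 + 42/107 = 149/107 ≈ 1.3925)
sqrt(-46552 + y) = sqrt(-46552 + 149/107) = sqrt(-4980915/107) = 51*I*sqrt(204905)/107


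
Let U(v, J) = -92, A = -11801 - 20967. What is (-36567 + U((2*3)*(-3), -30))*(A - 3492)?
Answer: 1329255340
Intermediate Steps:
A = -32768
(-36567 + U((2*3)*(-3), -30))*(A - 3492) = (-36567 - 92)*(-32768 - 3492) = -36659*(-36260) = 1329255340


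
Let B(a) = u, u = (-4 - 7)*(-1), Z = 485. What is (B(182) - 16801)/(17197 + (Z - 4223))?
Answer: -16790/13459 ≈ -1.2475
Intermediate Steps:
u = 11 (u = -11*(-1) = 11)
B(a) = 11
(B(182) - 16801)/(17197 + (Z - 4223)) = (11 - 16801)/(17197 + (485 - 4223)) = -16790/(17197 - 3738) = -16790/13459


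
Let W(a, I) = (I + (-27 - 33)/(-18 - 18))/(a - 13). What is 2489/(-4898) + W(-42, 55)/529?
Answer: -43617005/85504386 ≈ -0.51011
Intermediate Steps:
W(a, I) = (5/3 + I)/(-13 + a) (W(a, I) = (I - 60/(-36))/(-13 + a) = (I - 60*(-1/36))/(-13 + a) = (I + 5/3)/(-13 + a) = (5/3 + I)/(-13 + a))
2489/(-4898) + W(-42, 55)/529 = 2489/(-4898) + ((5/3 + 55)/(-13 - 42))/529 = 2489*(-1/4898) + ((170/3)/(-55))*(1/529) = -2489/4898 - 1/55*170/3*(1/529) = -2489/4898 - 34/33*1/529 = -2489/4898 - 34/17457 = -43617005/85504386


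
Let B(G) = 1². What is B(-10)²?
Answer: 1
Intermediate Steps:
B(G) = 1
B(-10)² = 1² = 1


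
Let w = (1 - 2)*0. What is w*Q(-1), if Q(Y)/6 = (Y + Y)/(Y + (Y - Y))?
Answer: 0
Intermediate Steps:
w = 0 (w = -1*0 = 0)
Q(Y) = 12 (Q(Y) = 6*((Y + Y)/(Y + (Y - Y))) = 6*((2*Y)/(Y + 0)) = 6*((2*Y)/Y) = 6*2 = 12)
w*Q(-1) = 0*12 = 0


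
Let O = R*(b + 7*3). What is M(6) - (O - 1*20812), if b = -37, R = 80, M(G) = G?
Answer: 22098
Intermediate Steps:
O = -1280 (O = 80*(-37 + 7*3) = 80*(-37 + 21) = 80*(-16) = -1280)
M(6) - (O - 1*20812) = 6 - (-1280 - 1*20812) = 6 - (-1280 - 20812) = 6 - 1*(-22092) = 6 + 22092 = 22098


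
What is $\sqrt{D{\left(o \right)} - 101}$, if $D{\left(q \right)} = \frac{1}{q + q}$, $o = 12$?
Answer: $\frac{i \sqrt{14538}}{12} \approx 10.048 i$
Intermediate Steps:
$D{\left(q \right)} = \frac{1}{2 q}$
$\sqrt{D{\left(o \right)} - 101} = \sqrt{\frac{1}{2 \cdot 12} - 101} = \sqrt{\frac{1}{2} \cdot \frac{1}{12} - 101} = \sqrt{\frac{1}{24} - 101} = \sqrt{- \frac{2423}{24}} = \frac{i \sqrt{14538}}{12}$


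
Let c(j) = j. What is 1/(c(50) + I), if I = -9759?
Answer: -1/9709 ≈ -0.00010300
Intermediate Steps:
1/(c(50) + I) = 1/(50 - 9759) = 1/(-9709) = -1/9709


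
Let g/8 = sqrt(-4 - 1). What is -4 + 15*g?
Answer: -4 + 120*I*sqrt(5) ≈ -4.0 + 268.33*I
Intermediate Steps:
g = 8*I*sqrt(5) (g = 8*sqrt(-4 - 1) = 8*sqrt(-5) = 8*(I*sqrt(5)) = 8*I*sqrt(5) ≈ 17.889*I)
-4 + 15*g = -4 + 15*(8*I*sqrt(5)) = -4 + 120*I*sqrt(5)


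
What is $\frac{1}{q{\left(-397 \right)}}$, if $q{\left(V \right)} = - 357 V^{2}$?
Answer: $- \frac{1}{56266413} \approx -1.7773 \cdot 10^{-8}$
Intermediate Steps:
$\frac{1}{q{\left(-397 \right)}} = \frac{1}{\left(-357\right) \left(-397\right)^{2}} = \frac{1}{\left(-357\right) 157609} = \frac{1}{-56266413} = - \frac{1}{56266413}$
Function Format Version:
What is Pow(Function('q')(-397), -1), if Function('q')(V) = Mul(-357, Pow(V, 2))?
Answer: Rational(-1, 56266413) ≈ -1.7773e-8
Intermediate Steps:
Pow(Function('q')(-397), -1) = Pow(Mul(-357, Pow(-397, 2)), -1) = Pow(Mul(-357, 157609), -1) = Pow(-56266413, -1) = Rational(-1, 56266413)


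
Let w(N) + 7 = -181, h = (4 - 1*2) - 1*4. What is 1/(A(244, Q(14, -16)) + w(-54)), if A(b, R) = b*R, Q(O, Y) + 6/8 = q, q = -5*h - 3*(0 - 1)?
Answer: 1/2801 ≈ 0.00035702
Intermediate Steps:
h = -2 (h = (4 - 2) - 4 = 2 - 4 = -2)
w(N) = -188 (w(N) = -7 - 181 = -188)
q = 13 (q = -5*(-2) - 3*(0 - 1) = 10 - 3*(-1) = 10 + 3 = 13)
Q(O, Y) = 49/4 (Q(O, Y) = -¾ + 13 = 49/4)
A(b, R) = R*b
1/(A(244, Q(14, -16)) + w(-54)) = 1/((49/4)*244 - 188) = 1/(2989 - 188) = 1/2801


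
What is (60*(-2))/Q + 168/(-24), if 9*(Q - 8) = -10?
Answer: -757/31 ≈ -24.419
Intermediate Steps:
Q = 62/9 (Q = 8 + (⅑)*(-10) = 8 - 10/9 = 62/9 ≈ 6.8889)
(60*(-2))/Q + 168/(-24) = (60*(-2))/(62/9) + 168/(-24) = -120*9/62 + 168*(-1/24) = -540/31 - 7 = -757/31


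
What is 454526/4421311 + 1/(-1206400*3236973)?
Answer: 61205597015444341/595365236194684800 ≈ 0.10280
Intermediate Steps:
454526/4421311 + 1/(-1206400*3236973) = 454526*(1/4421311) - 1/1206400*1/3236973 = 454526/4421311 - 1/3905084227200 = 61205597015444341/595365236194684800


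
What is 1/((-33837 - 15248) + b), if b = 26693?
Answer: -1/22392 ≈ -4.4659e-5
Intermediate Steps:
1/((-33837 - 15248) + b) = 1/((-33837 - 15248) + 26693) = 1/(-49085 + 26693) = 1/(-22392) = -1/22392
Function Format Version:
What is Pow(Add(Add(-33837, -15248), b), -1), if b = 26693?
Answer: Rational(-1, 22392) ≈ -4.4659e-5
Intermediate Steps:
Pow(Add(Add(-33837, -15248), b), -1) = Pow(Add(Add(-33837, -15248), 26693), -1) = Pow(Add(-49085, 26693), -1) = Pow(-22392, -1) = Rational(-1, 22392)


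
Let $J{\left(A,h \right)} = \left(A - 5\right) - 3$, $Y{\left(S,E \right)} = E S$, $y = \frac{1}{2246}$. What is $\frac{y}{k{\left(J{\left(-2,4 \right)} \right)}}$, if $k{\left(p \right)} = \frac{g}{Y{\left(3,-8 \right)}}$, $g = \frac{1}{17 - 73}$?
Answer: $\frac{672}{1123} \approx 0.5984$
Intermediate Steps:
$y = \frac{1}{2246} \approx 0.00044524$
$J{\left(A,h \right)} = -8 + A$ ($J{\left(A,h \right)} = \left(-5 + A\right) - 3 = -8 + A$)
$g = - \frac{1}{56}$ ($g = \frac{1}{-56} = - \frac{1}{56} \approx -0.017857$)
$k{\left(p \right)} = \frac{1}{1344}$ ($k{\left(p \right)} = - \frac{1}{56 \left(\left(-8\right) 3\right)} = - \frac{1}{56 \left(-24\right)} = \left(- \frac{1}{56}\right) \left(- \frac{1}{24}\right) = \frac{1}{1344}$)
$\frac{y}{k{\left(J{\left(-2,4 \right)} \right)}} = \frac{\frac{1}{\frac{1}{1344}}}{2246} = \frac{1}{2246} \cdot 1344 = \frac{672}{1123}$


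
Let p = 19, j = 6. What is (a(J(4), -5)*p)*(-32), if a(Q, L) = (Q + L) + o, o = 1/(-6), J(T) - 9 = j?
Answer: -17936/3 ≈ -5978.7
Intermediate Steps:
J(T) = 15 (J(T) = 9 + 6 = 15)
o = -1/6 ≈ -0.16667
a(Q, L) = -1/6 + L + Q (a(Q, L) = (Q + L) - 1/6 = (L + Q) - 1/6 = -1/6 + L + Q)
(a(J(4), -5)*p)*(-32) = ((-1/6 - 5 + 15)*19)*(-32) = ((59/6)*19)*(-32) = (1121/6)*(-32) = -17936/3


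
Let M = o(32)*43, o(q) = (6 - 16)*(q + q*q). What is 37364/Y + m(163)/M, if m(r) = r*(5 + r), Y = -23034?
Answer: -33327667/19809240 ≈ -1.6824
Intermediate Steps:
o(q) = -10*q - 10*q² (o(q) = -10*(q + q²) = -10*q - 10*q²)
M = -454080 (M = -10*32*(1 + 32)*43 = -10*32*33*43 = -10560*43 = -454080)
37364/Y + m(163)/M = 37364/(-23034) + (163*(5 + 163))/(-454080) = 37364*(-1/23034) + (163*168)*(-1/454080) = -18682/11517 + 27384*(-1/454080) = -18682/11517 - 1141/18920 = -33327667/19809240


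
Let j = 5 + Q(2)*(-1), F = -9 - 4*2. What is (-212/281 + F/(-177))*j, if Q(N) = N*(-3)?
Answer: -360217/49737 ≈ -7.2424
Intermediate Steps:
Q(N) = -3*N
F = -17 (F = -9 - 8 = -17)
j = 11 (j = 5 - 3*2*(-1) = 5 - 6*(-1) = 5 + 6 = 11)
(-212/281 + F/(-177))*j = (-212/281 - 17/(-177))*11 = (-212*1/281 - 17*(-1/177))*11 = (-212/281 + 17/177)*11 = -32747/49737*11 = -360217/49737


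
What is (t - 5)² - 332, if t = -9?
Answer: -136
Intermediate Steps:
(t - 5)² - 332 = (-9 - 5)² - 332 = (-14)² - 332 = 196 - 332 = -136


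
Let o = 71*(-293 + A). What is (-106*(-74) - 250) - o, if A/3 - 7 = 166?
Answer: -8452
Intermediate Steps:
A = 519 (A = 21 + 3*166 = 21 + 498 = 519)
o = 16046 (o = 71*(-293 + 519) = 71*226 = 16046)
(-106*(-74) - 250) - o = (-106*(-74) - 250) - 1*16046 = (7844 - 250) - 16046 = 7594 - 16046 = -8452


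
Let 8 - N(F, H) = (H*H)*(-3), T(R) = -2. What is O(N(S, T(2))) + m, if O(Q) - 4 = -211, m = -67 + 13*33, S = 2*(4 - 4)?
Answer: 155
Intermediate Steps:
S = 0 (S = 2*0 = 0)
N(F, H) = 8 + 3*H² (N(F, H) = 8 - H*H*(-3) = 8 - H²*(-3) = 8 - (-3)*H² = 8 + 3*H²)
m = 362 (m = -67 + 429 = 362)
O(Q) = -207 (O(Q) = 4 - 211 = -207)
O(N(S, T(2))) + m = -207 + 362 = 155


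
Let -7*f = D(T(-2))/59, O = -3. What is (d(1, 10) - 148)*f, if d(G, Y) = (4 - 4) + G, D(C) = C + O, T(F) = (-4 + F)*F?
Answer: 189/59 ≈ 3.2034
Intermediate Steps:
T(F) = F*(-4 + F)
D(C) = -3 + C (D(C) = C - 3 = -3 + C)
d(G, Y) = G (d(G, Y) = 0 + G = G)
f = -9/413 (f = -(-3 - 2*(-4 - 2))/(7*59) = -(-3 - 2*(-6))/(7*59) = -(-3 + 12)/(7*59) = -9/(7*59) = -1/7*9/59 = -9/413 ≈ -0.021792)
(d(1, 10) - 148)*f = (1 - 148)*(-9/413) = -147*(-9/413) = 189/59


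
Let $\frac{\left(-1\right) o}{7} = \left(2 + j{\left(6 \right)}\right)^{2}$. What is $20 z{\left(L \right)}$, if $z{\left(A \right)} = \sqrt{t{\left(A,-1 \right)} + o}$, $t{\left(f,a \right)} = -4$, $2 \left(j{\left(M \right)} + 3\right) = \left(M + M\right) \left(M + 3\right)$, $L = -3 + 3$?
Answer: $20 i \sqrt{19667} \approx 2804.8 i$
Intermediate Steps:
$L = 0$
$j{\left(M \right)} = -3 + M \left(3 + M\right)$ ($j{\left(M \right)} = -3 + \frac{\left(M + M\right) \left(M + 3\right)}{2} = -3 + \frac{2 M \left(3 + M\right)}{2} = -3 + M \left(3 + M\right)$)
$o = -19663$ ($o = - 7 \left(2 + \left(-3 + 6^{2} + 3 \cdot 6\right)\right)^{2} = - 7 \left(2 + \left(-3 + 36 + 18\right)\right)^{2} = - 7 \left(2 + 51\right)^{2} = - 7 \cdot 53^{2} = \left(-7\right) 2809 = -19663$)
$z{\left(A \right)} = i \sqrt{19667}$ ($z{\left(A \right)} = \sqrt{-4 - 19663} = \sqrt{-19667} = i \sqrt{19667}$)
$20 z{\left(L \right)} = 20 i \sqrt{19667}$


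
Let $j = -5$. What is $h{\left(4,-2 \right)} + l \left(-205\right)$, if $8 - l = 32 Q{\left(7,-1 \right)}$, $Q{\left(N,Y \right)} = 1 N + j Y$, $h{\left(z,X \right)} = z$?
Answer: $77084$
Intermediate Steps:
$Q{\left(N,Y \right)} = N - 5 Y$ ($Q{\left(N,Y \right)} = 1 N - 5 Y = N - 5 Y$)
$l = -376$ ($l = 8 - 32 \left(7 - -5\right) = 8 - 32 \left(7 + 5\right) = 8 - 32 \cdot 12 = 8 - 384 = -376$)
$h{\left(4,-2 \right)} + l \left(-205\right) = 4 - -77080 = 4 + 77080 = 77084$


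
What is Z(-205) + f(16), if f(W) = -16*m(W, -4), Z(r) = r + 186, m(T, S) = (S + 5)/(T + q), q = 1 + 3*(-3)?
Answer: -21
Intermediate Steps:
q = -8 (q = 1 - 9 = -8)
m(T, S) = (5 + S)/(-8 + T) (m(T, S) = (S + 5)/(T - 8) = (5 + S)/(-8 + T))
Z(r) = 186 + r
f(W) = -16/(-8 + W) (f(W) = -16*(5 - 4)/(-8 + W) = -16/(-8 + W))
Z(-205) + f(16) = (186 - 205) - 16/(-8 + 16) = -19 - 16/8 = -19 - 16*⅛ = -19 - 2 = -21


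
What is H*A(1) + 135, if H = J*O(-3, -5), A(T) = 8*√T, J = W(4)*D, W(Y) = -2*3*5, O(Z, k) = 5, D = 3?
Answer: -3465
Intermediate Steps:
W(Y) = -30 (W(Y) = -6*5 = -30)
J = -90 (J = -30*3 = -90)
H = -450 (H = -90*5 = -450)
H*A(1) + 135 = -3600*√1 + 135 = -3600 + 135 = -3465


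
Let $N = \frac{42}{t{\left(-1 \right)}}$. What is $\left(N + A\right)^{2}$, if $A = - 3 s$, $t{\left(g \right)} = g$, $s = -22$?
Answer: $576$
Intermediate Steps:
$N = -42$ ($N = \frac{42}{-1} = 42 \left(-1\right) = -42$)
$A = 66$ ($A = \left(-3\right) \left(-22\right) = 66$)
$\left(N + A\right)^{2} = \left(-42 + 66\right)^{2} = 24^{2} = 576$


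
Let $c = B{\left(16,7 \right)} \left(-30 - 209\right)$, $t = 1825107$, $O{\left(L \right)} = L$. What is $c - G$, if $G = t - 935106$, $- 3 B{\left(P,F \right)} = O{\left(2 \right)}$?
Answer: $- \frac{2669525}{3} \approx -8.8984 \cdot 10^{5}$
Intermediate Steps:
$B{\left(P,F \right)} = - \frac{2}{3}$ ($B{\left(P,F \right)} = \left(- \frac{1}{3}\right) 2 = - \frac{2}{3}$)
$c = \frac{478}{3}$ ($c = - \frac{2 \left(-30 - 209\right)}{3} = \left(- \frac{2}{3}\right) \left(-239\right) = \frac{478}{3} \approx 159.33$)
$G = 890001$ ($G = 1825107 - 935106 = 890001$)
$c - G = \frac{478}{3} - 890001 = - \frac{2669525}{3}$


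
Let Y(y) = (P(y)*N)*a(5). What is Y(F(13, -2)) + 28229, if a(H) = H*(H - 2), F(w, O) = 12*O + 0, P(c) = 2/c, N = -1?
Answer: 112921/4 ≈ 28230.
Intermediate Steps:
F(w, O) = 12*O
a(H) = H*(-2 + H)
Y(y) = -30/y (Y(y) = ((2/y)*(-1))*(5*(-2 + 5)) = (-2/y)*(5*3) = -2/y*15 = -30/y)
Y(F(13, -2)) + 28229 = -30/(12*(-2)) + 28229 = -30/(-24) + 28229 = -30*(-1/24) + 28229 = 5/4 + 28229 = 112921/4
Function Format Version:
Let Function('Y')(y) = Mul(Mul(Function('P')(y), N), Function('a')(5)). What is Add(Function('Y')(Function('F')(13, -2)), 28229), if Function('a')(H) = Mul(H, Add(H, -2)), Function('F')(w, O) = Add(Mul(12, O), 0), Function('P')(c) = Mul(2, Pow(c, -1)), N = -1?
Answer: Rational(112921, 4) ≈ 28230.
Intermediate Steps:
Function('F')(w, O) = Mul(12, O)
Function('a')(H) = Mul(H, Add(-2, H))
Function('Y')(y) = Mul(-30, Pow(y, -1)) (Function('Y')(y) = Mul(Mul(Mul(2, Pow(y, -1)), -1), Mul(5, Add(-2, 5))) = Mul(Mul(-2, Pow(y, -1)), Mul(5, 3)) = Mul(Mul(-2, Pow(y, -1)), 15) = Mul(-30, Pow(y, -1)))
Add(Function('Y')(Function('F')(13, -2)), 28229) = Add(Mul(-30, Pow(Mul(12, -2), -1)), 28229) = Add(Mul(-30, Pow(-24, -1)), 28229) = Add(Mul(-30, Rational(-1, 24)), 28229) = Add(Rational(5, 4), 28229) = Rational(112921, 4)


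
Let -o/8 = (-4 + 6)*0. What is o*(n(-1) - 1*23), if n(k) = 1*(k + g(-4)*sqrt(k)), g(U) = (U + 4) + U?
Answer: 0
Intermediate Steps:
g(U) = 4 + 2*U (g(U) = (4 + U) + U = 4 + 2*U)
n(k) = k - 4*sqrt(k) (n(k) = 1*(k + (4 + 2*(-4))*sqrt(k)) = 1*(k + (4 - 8)*sqrt(k)) = 1*(k - 4*sqrt(k)) = k - 4*sqrt(k))
o = 0 (o = -8*(-4 + 6)*0 = -16*0 = -8*0 = 0)
o*(n(-1) - 1*23) = 0*((-1 - 4*I) - 1*23) = 0*((-1 - 4*I) - 23) = 0*(-24 - 4*I) = 0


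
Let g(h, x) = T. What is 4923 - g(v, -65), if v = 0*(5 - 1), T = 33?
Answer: 4890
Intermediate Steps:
v = 0 (v = 0*4 = 0)
g(h, x) = 33
4923 - g(v, -65) = 4923 - 1*33 = 4923 - 33 = 4890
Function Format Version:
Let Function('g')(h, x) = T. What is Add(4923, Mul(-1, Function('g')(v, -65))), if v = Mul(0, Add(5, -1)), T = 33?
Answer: 4890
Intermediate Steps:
v = 0 (v = Mul(0, 4) = 0)
Function('g')(h, x) = 33
Add(4923, Mul(-1, Function('g')(v, -65))) = Add(4923, Mul(-1, 33)) = Add(4923, -33) = 4890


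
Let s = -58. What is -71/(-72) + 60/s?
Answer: -101/2088 ≈ -0.048372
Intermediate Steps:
-71/(-72) + 60/s = -71/(-72) + 60/(-58) = -71*(-1/72) + 60*(-1/58) = 71/72 - 30/29 = -101/2088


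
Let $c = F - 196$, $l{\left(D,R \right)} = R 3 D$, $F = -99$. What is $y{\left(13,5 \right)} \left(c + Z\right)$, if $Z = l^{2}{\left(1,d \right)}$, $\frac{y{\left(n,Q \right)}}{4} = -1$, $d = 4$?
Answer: $604$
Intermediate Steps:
$y{\left(n,Q \right)} = -4$ ($y{\left(n,Q \right)} = 4 \left(-1\right) = -4$)
$l{\left(D,R \right)} = 3 D R$ ($l{\left(D,R \right)} = 3 R D = 3 D R$)
$c = -295$ ($c = -99 - 196 = -295$)
$Z = 144$ ($Z = \left(3 \cdot 1 \cdot 4\right)^{2} = 12^{2} = 144$)
$y{\left(13,5 \right)} \left(c + Z\right) = - 4 \left(-295 + 144\right) = \left(-4\right) \left(-151\right) = 604$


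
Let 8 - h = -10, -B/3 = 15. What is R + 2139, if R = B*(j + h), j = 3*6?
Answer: 519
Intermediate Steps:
B = -45 (B = -3*15 = -45)
h = 18 (h = 8 - 1*(-10) = 8 + 10 = 18)
j = 18
R = -1620 (R = -45*(18 + 18) = -45*36 = -1620)
R + 2139 = -1620 + 2139 = 519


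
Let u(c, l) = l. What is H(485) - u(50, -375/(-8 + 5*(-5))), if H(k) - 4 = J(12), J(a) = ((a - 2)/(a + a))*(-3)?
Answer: -379/44 ≈ -8.6136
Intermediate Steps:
J(a) = -3*(-2 + a)/(2*a) (J(a) = ((-2 + a)/((2*a)))*(-3) = ((-2 + a)*(1/(2*a)))*(-3) = ((-2 + a)/(2*a))*(-3) = -3*(-2 + a)/(2*a))
H(k) = 11/4 (H(k) = 4 + (-3/2 + 3/12) = 4 + (-3/2 + 3*(1/12)) = 4 + (-3/2 + 1/4) = 4 - 5/4 = 11/4)
H(485) - u(50, -375/(-8 + 5*(-5))) = 11/4 - (-375)/(-8 + 5*(-5)) = 11/4 - (-375)/(-8 - 25) = 11/4 - (-375)/(-33) = 11/4 - (-375)*(-1)/33 = 11/4 - 1*125/11 = 11/4 - 125/11 = -379/44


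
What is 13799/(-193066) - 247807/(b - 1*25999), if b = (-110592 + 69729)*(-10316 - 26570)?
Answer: -20846339201843/290998075743854 ≈ -0.071637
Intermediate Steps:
b = 1507272618 (b = -40863*(-36886) = 1507272618)
13799/(-193066) - 247807/(b - 1*25999) = 13799/(-193066) - 247807/(1507272618 - 1*25999) = 13799*(-1/193066) - 247807/(1507272618 - 25999) = -13799/193066 - 247807/1507246619 = -20846339201843/290998075743854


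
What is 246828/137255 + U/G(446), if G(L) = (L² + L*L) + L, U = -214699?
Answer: 68837650939/54665646890 ≈ 1.2592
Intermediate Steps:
G(L) = L + 2*L² (G(L) = (L² + L²) + L = 2*L² + L = L + 2*L²)
246828/137255 + U/G(446) = 246828/137255 - 214699*1/(446*(1 + 2*446)) = 246828*(1/137255) - 214699*1/(446*(1 + 892)) = 246828/137255 - 214699/(446*893) = 246828/137255 - 214699/398278 = 68837650939/54665646890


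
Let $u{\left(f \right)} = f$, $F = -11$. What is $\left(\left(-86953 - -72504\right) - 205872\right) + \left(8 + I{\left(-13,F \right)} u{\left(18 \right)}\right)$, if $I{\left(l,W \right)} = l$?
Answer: $-220547$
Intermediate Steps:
$\left(\left(-86953 - -72504\right) - 205872\right) + \left(8 + I{\left(-13,F \right)} u{\left(18 \right)}\right) = \left(\left(-86953 - -72504\right) - 205872\right) + \left(8 - 234\right) = \left(\left(-86953 + 72504\right) - 205872\right) + \left(8 - 234\right) = \left(-14449 - 205872\right) - 226 = -220321 - 226 = -220547$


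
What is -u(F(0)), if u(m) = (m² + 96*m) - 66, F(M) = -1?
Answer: 161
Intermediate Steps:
u(m) = -66 + m² + 96*m
-u(F(0)) = -(-66 + (-1)² + 96*(-1)) = -(-66 + 1 - 96) = -1*(-161) = 161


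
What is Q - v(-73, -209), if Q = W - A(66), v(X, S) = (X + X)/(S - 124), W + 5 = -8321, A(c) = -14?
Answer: -2768042/333 ≈ -8312.4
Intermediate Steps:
W = -8326 (W = -5 - 8321 = -8326)
v(X, S) = 2*X/(-124 + S) (v(X, S) = (2*X)/(-124 + S) = 2*X/(-124 + S))
Q = -8312 (Q = -8326 - 1*(-14) = -8326 + 14 = -8312)
Q - v(-73, -209) = -8312 - 2*(-73)/(-124 - 209) = -8312 - 2*(-73)/(-333) = -8312 - 2*(-73)*(-1)/333 = -8312 - 1*146/333 = -8312 - 146/333 = -2768042/333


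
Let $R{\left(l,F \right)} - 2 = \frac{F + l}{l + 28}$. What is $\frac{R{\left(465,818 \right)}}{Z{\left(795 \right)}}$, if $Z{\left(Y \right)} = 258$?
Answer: $\frac{2269}{127194} \approx 0.017839$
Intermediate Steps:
$R{\left(l,F \right)} = 2 + \frac{F + l}{28 + l}$ ($R{\left(l,F \right)} = 2 + \frac{F + l}{l + 28} = 2 + \frac{F + l}{28 + l}$)
$\frac{R{\left(465,818 \right)}}{Z{\left(795 \right)}} = \frac{\frac{1}{28 + 465} \left(56 + 818 + 3 \cdot 465\right)}{258} = \frac{56 + 818 + 1395}{493} \cdot \frac{1}{258} = \frac{1}{493} \cdot 2269 \cdot \frac{1}{258} = \frac{2269}{493} \cdot \frac{1}{258} = \frac{2269}{127194}$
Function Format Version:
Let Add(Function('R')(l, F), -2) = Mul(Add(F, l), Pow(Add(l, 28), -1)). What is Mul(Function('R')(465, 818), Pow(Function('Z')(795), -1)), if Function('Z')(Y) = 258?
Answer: Rational(2269, 127194) ≈ 0.017839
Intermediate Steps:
Function('R')(l, F) = Add(2, Mul(Pow(Add(28, l), -1), Add(F, l))) (Function('R')(l, F) = Add(2, Mul(Add(F, l), Pow(Add(l, 28), -1))) = Add(2, Mul(Add(F, l), Pow(Add(28, l), -1))) = Add(2, Mul(Pow(Add(28, l), -1), Add(F, l))))
Mul(Function('R')(465, 818), Pow(Function('Z')(795), -1)) = Mul(Mul(Pow(Add(28, 465), -1), Add(56, 818, Mul(3, 465))), Pow(258, -1)) = Mul(Mul(Pow(493, -1), Add(56, 818, 1395)), Rational(1, 258)) = Mul(Mul(Rational(1, 493), 2269), Rational(1, 258)) = Mul(Rational(2269, 493), Rational(1, 258)) = Rational(2269, 127194)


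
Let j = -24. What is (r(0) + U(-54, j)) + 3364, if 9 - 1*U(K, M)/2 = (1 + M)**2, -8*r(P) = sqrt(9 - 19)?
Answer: 2324 - I*sqrt(10)/8 ≈ 2324.0 - 0.39528*I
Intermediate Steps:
r(P) = -I*sqrt(10)/8 (r(P) = -sqrt(9 - 19)/8 = -I*sqrt(10)/8)
U(K, M) = 18 - 2*(1 + M)**2
(r(0) + U(-54, j)) + 3364 = (-I*sqrt(10)/8 + (18 - 2*(1 - 24)**2)) + 3364 = (-I*sqrt(10)/8 + (18 - 2*(-23)**2)) + 3364 = (-I*sqrt(10)/8 + (18 - 2*529)) + 3364 = (-I*sqrt(10)/8 + (18 - 1058)) + 3364 = (-I*sqrt(10)/8 - 1040) + 3364 = (-1040 - I*sqrt(10)/8) + 3364 = 2324 - I*sqrt(10)/8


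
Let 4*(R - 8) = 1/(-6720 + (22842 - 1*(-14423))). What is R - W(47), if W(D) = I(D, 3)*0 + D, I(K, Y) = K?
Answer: -4765019/122180 ≈ -39.000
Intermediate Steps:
R = 977441/122180 (R = 8 + 1/(4*(-6720 + (22842 - 1*(-14423)))) = 8 + 1/(4*(-6720 + (22842 + 14423))) = 8 + 1/(4*(-6720 + 37265)) = 8 + (¼)/30545 = 8 + (¼)*(1/30545) = 8 + 1/122180 = 977441/122180 ≈ 8.0000)
W(D) = D (W(D) = D*0 + D = 0 + D = D)
R - W(47) = 977441/122180 - 1*47 = 977441/122180 - 47 = -4765019/122180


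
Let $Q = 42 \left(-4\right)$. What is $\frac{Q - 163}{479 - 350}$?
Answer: $- \frac{331}{129} \approx -2.5659$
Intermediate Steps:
$Q = -168$
$\frac{Q - 163}{479 - 350} = \frac{-168 - 163}{479 - 350} = - \frac{331}{129}$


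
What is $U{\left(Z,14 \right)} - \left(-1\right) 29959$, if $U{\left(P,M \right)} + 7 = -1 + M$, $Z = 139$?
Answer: $29965$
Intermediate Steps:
$U{\left(P,M \right)} = -8 + M$ ($U{\left(P,M \right)} = -7 + \left(-1 + M\right) = -8 + M$)
$U{\left(Z,14 \right)} - \left(-1\right) 29959 = \left(-8 + 14\right) - \left(-1\right) 29959 = 6 - -29959 = 6 + 29959 = 29965$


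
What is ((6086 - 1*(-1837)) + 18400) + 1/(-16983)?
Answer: 447043508/16983 ≈ 26323.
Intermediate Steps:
((6086 - 1*(-1837)) + 18400) + 1/(-16983) = ((6086 + 1837) + 18400) - 1/16983 = (7923 + 18400) - 1/16983 = 26323 - 1/16983 = 447043508/16983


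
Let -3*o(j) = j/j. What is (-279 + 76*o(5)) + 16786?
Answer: 49445/3 ≈ 16482.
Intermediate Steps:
o(j) = -⅓ (o(j) = -j/(3*j) = -⅓*1 = -⅓)
(-279 + 76*o(5)) + 16786 = (-279 + 76*(-⅓)) + 16786 = (-279 - 76/3) + 16786 = -913/3 + 16786 = 49445/3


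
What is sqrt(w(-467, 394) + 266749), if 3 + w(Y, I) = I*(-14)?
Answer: sqrt(261230) ≈ 511.11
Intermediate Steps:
w(Y, I) = -3 - 14*I (w(Y, I) = -3 + I*(-14) = -3 - 14*I)
sqrt(w(-467, 394) + 266749) = sqrt((-3 - 14*394) + 266749) = sqrt((-3 - 5516) + 266749) = sqrt(-5519 + 266749) = sqrt(261230)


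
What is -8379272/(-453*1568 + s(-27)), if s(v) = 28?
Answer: 2094818/177569 ≈ 11.797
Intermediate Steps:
-8379272/(-453*1568 + s(-27)) = -8379272/(-453*1568 + 28) = -8379272/(-710304 + 28) = -8379272/(-710276) = -8379272*(-1/710276) = 2094818/177569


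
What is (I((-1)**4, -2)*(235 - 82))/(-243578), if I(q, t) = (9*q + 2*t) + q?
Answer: -459/121789 ≈ -0.0037688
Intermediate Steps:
I(q, t) = 2*t + 10*q (I(q, t) = (2*t + 9*q) + q = 2*t + 10*q)
(I((-1)**4, -2)*(235 - 82))/(-243578) = ((2*(-2) + 10*(-1)**4)*(235 - 82))/(-243578) = ((-4 + 10*1)*153)*(-1/243578) = ((-4 + 10)*153)*(-1/243578) = (6*153)*(-1/243578) = 918*(-1/243578) = -459/121789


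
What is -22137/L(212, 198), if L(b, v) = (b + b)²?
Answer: -22137/179776 ≈ -0.12314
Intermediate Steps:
L(b, v) = 4*b² (L(b, v) = (2*b)² = 4*b²)
-22137/L(212, 198) = -22137/(4*212²) = -22137/(4*44944) = -22137/179776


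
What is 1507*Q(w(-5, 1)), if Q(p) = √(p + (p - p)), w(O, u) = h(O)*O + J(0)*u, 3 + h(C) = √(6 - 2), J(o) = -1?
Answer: 3014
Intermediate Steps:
h(C) = -1 (h(C) = -3 + √(6 - 2) = -3 + √4 = -3 + 2 = -1)
w(O, u) = -O - u
Q(p) = √p (Q(p) = √(p + 0) = √p)
1507*Q(w(-5, 1)) = 1507*√(-1*(-5) - 1*1) = 1507*√(5 - 1) = 1507*√4 = 1507*2 = 3014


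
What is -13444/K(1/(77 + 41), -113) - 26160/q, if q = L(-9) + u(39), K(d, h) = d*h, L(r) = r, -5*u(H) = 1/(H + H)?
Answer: 6722693512/396743 ≈ 16945.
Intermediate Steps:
u(H) = -1/(10*H) (u(H) = -1/(5*(H + H)) = -1/(2*H)/5 = -1/(10*H))
q = -3511/390 (q = -9 - ⅒/39 = -9 - ⅒*1/39 = -9 - 1/390 = -3511/390 ≈ -9.0026)
-13444/K(1/(77 + 41), -113) - 26160/q = -13444/(-113/(77 + 41)) - 26160/(-3511/390) = -13444/(-113/118) - 26160*(-390/3511) = -13444/((1/118)*(-113)) + 10202400/3511 = -13444/(-113/118) + 10202400/3511 = -13444*(-118/113) + 10202400/3511 = 1586392/113 + 10202400/3511 = 6722693512/396743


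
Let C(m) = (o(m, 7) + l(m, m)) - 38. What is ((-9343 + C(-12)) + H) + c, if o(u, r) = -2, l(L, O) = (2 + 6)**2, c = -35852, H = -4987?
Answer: -50158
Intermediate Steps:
l(L, O) = 64 (l(L, O) = 8**2 = 64)
C(m) = 24 (C(m) = (-2 + 64) - 38 = 62 - 38 = 24)
((-9343 + C(-12)) + H) + c = ((-9343 + 24) - 4987) - 35852 = (-9319 - 4987) - 35852 = -14306 - 35852 = -50158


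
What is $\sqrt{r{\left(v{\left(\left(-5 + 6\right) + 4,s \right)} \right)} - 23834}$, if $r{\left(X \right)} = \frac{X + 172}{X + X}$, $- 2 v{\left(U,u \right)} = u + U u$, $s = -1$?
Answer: $\frac{i \sqrt{856974}}{6} \approx 154.29 i$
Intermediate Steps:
$v{\left(U,u \right)} = - \frac{u}{2} - \frac{U u}{2}$ ($v{\left(U,u \right)} = - \frac{u + U u}{2} = - \frac{u}{2} - \frac{U u}{2}$)
$r{\left(X \right)} = \frac{172 + X}{2 X}$
$\sqrt{r{\left(v{\left(\left(-5 + 6\right) + 4,s \right)} \right)} - 23834} = \sqrt{\frac{172 - - \frac{1 + \left(\left(-5 + 6\right) + 4\right)}{2}}{2 \left(\left(- \frac{1}{2}\right) \left(-1\right) \left(1 + \left(\left(-5 + 6\right) + 4\right)\right)\right)} - 23834} = \sqrt{\frac{172 - - \frac{1 + \left(1 + 4\right)}{2}}{2 \left(\left(- \frac{1}{2}\right) \left(-1\right) \left(1 + \left(1 + 4\right)\right)\right)} - 23834} = \sqrt{\frac{172 - - \frac{1 + 5}{2}}{2 \left(\left(- \frac{1}{2}\right) \left(-1\right) \left(1 + 5\right)\right)} - 23834} = \sqrt{\frac{172 - \left(- \frac{1}{2}\right) 6}{2 \left(\left(- \frac{1}{2}\right) \left(-1\right) 6\right)} - 23834} = \sqrt{\frac{172 + 3}{2 \cdot 3} - 23834} = \sqrt{\frac{1}{2} \cdot \frac{1}{3} \cdot 175 - 23834} = \sqrt{\frac{175}{6} - 23834} = \sqrt{- \frac{142829}{6}} = \frac{i \sqrt{856974}}{6}$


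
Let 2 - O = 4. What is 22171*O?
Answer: -44342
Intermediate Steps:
O = -2 (O = 2 - 1*4 = 2 - 4 = -2)
22171*O = 22171*(-2) = -44342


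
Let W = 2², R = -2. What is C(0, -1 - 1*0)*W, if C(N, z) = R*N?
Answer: 0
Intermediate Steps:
C(N, z) = -2*N
W = 4
C(0, -1 - 1*0)*W = -2*0*4 = 0*4 = 0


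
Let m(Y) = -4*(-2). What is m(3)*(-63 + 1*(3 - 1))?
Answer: -488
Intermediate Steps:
m(Y) = 8
m(3)*(-63 + 1*(3 - 1)) = 8*(-63 + 1*(3 - 1)) = 8*(-63 + 1*2) = 8*(-63 + 2) = 8*(-61) = -488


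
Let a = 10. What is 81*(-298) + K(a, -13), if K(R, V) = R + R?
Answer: -24118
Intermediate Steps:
K(R, V) = 2*R
81*(-298) + K(a, -13) = 81*(-298) + 2*10 = -24138 + 20 = -24118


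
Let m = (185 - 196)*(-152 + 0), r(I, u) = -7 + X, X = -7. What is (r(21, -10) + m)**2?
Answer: 2748964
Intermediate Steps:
r(I, u) = -14 (r(I, u) = -7 - 7 = -14)
m = 1672 (m = -11*(-152) = 1672)
(r(21, -10) + m)**2 = (-14 + 1672)**2 = 1658**2 = 2748964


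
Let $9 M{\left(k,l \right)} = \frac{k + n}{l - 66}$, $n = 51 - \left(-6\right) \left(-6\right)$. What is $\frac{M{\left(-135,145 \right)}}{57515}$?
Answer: $- \frac{8}{2726211} \approx -2.9345 \cdot 10^{-6}$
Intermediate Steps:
$n = 15$ ($n = 51 - 36 = 15$)
$M{\left(k,l \right)} = \frac{15 + k}{9 \left(-66 + l\right)}$ ($M{\left(k,l \right)} = \frac{\left(k + 15\right) \frac{1}{l - 66}}{9} = \frac{\left(15 + k\right) \frac{1}{-66 + l}}{9} = \frac{\frac{1}{-66 + l} \left(15 + k\right)}{9} = \frac{15 + k}{9 \left(-66 + l\right)}$)
$\frac{M{\left(-135,145 \right)}}{57515} = \frac{\frac{1}{9} \frac{1}{-66 + 145} \left(15 - 135\right)}{57515} = \frac{1}{9} \cdot \frac{1}{79} \left(-120\right) \frac{1}{57515} = \left(- \frac{40}{237}\right) \frac{1}{57515} = - \frac{8}{2726211}$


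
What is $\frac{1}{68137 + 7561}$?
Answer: $\frac{1}{75698} \approx 1.321 \cdot 10^{-5}$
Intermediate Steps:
$\frac{1}{68137 + 7561} = \frac{1}{75698}$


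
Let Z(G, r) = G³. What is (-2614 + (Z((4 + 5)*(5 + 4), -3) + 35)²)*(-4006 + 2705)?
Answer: -367489223486562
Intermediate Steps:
(-2614 + (Z((4 + 5)*(5 + 4), -3) + 35)²)*(-4006 + 2705) = (-2614 + (((4 + 5)*(5 + 4))³ + 35)²)*(-4006 + 2705) = (-2614 + ((9*9)³ + 35)²)*(-1301) = (-2614 + (81³ + 35)²)*(-1301) = (-2614 + (531441 + 35)²)*(-1301) = (-2614 + 531476²)*(-1301) = (-2614 + 282466738576)*(-1301) = 282466735962*(-1301) = -367489223486562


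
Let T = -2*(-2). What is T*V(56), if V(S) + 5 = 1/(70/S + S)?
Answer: -4564/229 ≈ -19.930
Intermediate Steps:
T = 4
V(S) = -5 + 1/(S + 70/S) (V(S) = -5 + 1/(70/S + S) = -5 + 1/(S + 70/S))
T*V(56) = 4*((-350 + 56 - 5*56**2)/(70 + 56**2)) = 4*((-350 + 56 - 5*3136)/(70 + 3136)) = 4*((-350 + 56 - 15680)/3206) = 4*((1/3206)*(-15974)) = 4*(-1141/229) = -4564/229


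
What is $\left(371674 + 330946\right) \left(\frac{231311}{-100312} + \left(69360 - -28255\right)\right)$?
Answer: $\frac{1719965379167695}{25078} \approx 6.8585 \cdot 10^{10}$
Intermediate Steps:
$\left(371674 + 330946\right) \left(\frac{231311}{-100312} + \left(69360 - -28255\right)\right) = 702620 \left(231311 \left(- \frac{1}{100312}\right) + \left(69360 + 28255\right)\right) = 702620 \left(- \frac{231311}{100312} + 97615\right) = 702620 \cdot \frac{9791724569}{100312} = \frac{1719965379167695}{25078}$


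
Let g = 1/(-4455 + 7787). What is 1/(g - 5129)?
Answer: -3332/17089827 ≈ -0.00019497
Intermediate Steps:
g = 1/3332 ≈ 0.00030012
1/(g - 5129) = 1/(1/3332 - 5129) = 1/(-17089827/3332) = -3332/17089827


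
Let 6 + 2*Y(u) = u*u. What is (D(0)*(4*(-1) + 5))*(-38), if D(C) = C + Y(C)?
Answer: 114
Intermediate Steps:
Y(u) = -3 + u²/2 (Y(u) = -3 + (u*u)/2 = -3 + u²/2)
D(C) = -3 + C + C²/2 (D(C) = C + (-3 + C²/2) = -3 + C + C²/2)
(D(0)*(4*(-1) + 5))*(-38) = ((-3 + 0 + (½)*0²)*(4*(-1) + 5))*(-38) = ((-3 + 0 + (½)*0)*(-4 + 5))*(-38) = ((-3 + 0 + 0)*1)*(-38) = -3*1*(-38) = -3*(-38) = 114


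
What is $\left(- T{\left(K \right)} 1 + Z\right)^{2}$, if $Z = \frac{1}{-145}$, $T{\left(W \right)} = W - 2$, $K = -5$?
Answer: $\frac{1028196}{21025} \approx 48.904$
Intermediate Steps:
$T{\left(W \right)} = -2 + W$
$Z = - \frac{1}{145} \approx -0.0068966$
$\left(- T{\left(K \right)} 1 + Z\right)^{2} = \left(- (-2 - 5) 1 - \frac{1}{145}\right)^{2} = \left(\left(-1\right) \left(-7\right) 1 - \frac{1}{145}\right)^{2} = \left(7 \cdot 1 - \frac{1}{145}\right)^{2} = \left(7 - \frac{1}{145}\right)^{2} = \left(\frac{1014}{145}\right)^{2} = \frac{1028196}{21025}$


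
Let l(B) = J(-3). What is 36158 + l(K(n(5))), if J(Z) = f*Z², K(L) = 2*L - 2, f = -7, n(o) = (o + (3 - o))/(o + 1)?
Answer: 36095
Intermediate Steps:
n(o) = 3/(1 + o)
K(L) = -2 + 2*L
J(Z) = -7*Z²
l(B) = -63 (l(B) = -7*(-3)² = -7*9 = -63)
36158 + l(K(n(5))) = 36158 - 63 = 36095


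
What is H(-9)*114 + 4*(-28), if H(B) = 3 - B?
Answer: 1256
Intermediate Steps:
H(-9)*114 + 4*(-28) = (3 - 1*(-9))*114 + 4*(-28) = (3 + 9)*114 - 112 = 12*114 - 112 = 1368 - 112 = 1256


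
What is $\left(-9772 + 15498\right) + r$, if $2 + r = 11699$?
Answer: $17423$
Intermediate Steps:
$r = 11697$ ($r = -2 + 11699 = 11697$)
$\left(-9772 + 15498\right) + r = \left(-9772 + 15498\right) + 11697 = 5726 + 11697 = 17423$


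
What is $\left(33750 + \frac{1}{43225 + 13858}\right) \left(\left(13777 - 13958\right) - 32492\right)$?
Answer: $- \frac{62946209023923}{57083} \approx -1.1027 \cdot 10^{9}$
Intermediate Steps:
$\left(33750 + \frac{1}{43225 + 13858}\right) \left(\left(13777 - 13958\right) - 32492\right) = \left(33750 + \frac{1}{57083}\right) \left(\left(13777 - 13958\right) - 32492\right) = \left(33750 + \frac{1}{57083}\right) \left(-181 - 32492\right) = \frac{1926551251}{57083} \left(-32673\right) = - \frac{62946209023923}{57083}$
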